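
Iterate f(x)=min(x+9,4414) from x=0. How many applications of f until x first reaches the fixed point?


Step 1: x=0, cap=4414, increment=9
Step 2: x grows by 9 each step until capped at 4414; fixed point is x=4414
Step 3: iterations = ceil(4414/9) = 491

491


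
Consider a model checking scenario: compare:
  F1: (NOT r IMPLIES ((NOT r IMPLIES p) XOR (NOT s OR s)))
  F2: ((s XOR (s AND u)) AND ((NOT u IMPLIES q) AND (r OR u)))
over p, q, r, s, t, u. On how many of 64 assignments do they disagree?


F1 = (NOT r IMPLIES ((NOT r IMPLIES p) XOR (NOT s OR s)))
F2 = ((s XOR (s AND u)) AND ((NOT u IMPLIES q) AND (r OR u)))
Evaluate both on each of 64 rows (bits = p,q,r,s,t,u):
  row 0 [000000]: F1=1 F2=0 (differ) -> 1
  row 1 [000001]: F1=1 F2=0 (differ) -> 1
  row 2 [000010]: F1=1 F2=0 (differ) -> 1
  row 3 [000011]: F1=1 F2=0 (differ) -> 1
  row 4 [000100]: F1=1 F2=0 (differ) -> 1
  (every remaining row is evaluated the same way; all 64 results are listed next)
Full result column, 8 rows per line (p,q,r fixed per line; s,t,u runs 000..111 left to right):
  rows 0-7 [p,q,r=000]: 11111111  (ones: 8)
  rows 8-15 [p,q,r=001]: 11111111  (ones: 8)
  rows 16-23 [p,q,r=010]: 11111111  (ones: 8)
  rows 24-31 [p,q,r=011]: 11110101  (ones: 6)
  rows 32-39 [p,q,r=100]: 00000000  (ones: 0)
  rows 40-47 [p,q,r=101]: 11111111  (ones: 8)
  rows 48-55 [p,q,r=110]: 00000000  (ones: 0)
  rows 56-63 [p,q,r=111]: 11110101  (ones: 6)
Disagreements = 8+8+8+6+0+8+0+6 = 44

44


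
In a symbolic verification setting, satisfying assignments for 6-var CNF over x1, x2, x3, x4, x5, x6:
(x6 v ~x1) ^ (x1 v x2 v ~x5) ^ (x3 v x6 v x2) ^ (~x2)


CNF with 4 clauses over 6 vars (64 assignments).
An assignment satisfies CNF iff every clause has >=1 true literal.
Check each row (bits = x1,x2,x3,x4,x5,x6; clause T/F shown):
  row 0 [000000]: clauses=TTFT -> 0
  row 1 [000001]: clauses=TTTT -> 1
  row 2 [000010]: clauses=TFFT -> 0
  row 3 [000011]: clauses=TFTT -> 0
  row 4 [000100]: clauses=TTFT -> 0
  (every remaining row is evaluated the same way; all 64 results are listed next)
Full result column, 8 rows per line (x1,x2,x3 fixed per line; x4,x5,x6 runs 000..111 left to right):
  rows 0-7 [x1,x2,x3=000]: 01000100  (ones: 2)
  rows 8-15 [x1,x2,x3=001]: 11001100  (ones: 4)
  rows 16-23 [x1,x2,x3=010]: 00000000  (ones: 0)
  rows 24-31 [x1,x2,x3=011]: 00000000  (ones: 0)
  rows 32-39 [x1,x2,x3=100]: 01010101  (ones: 4)
  rows 40-47 [x1,x2,x3=101]: 01010101  (ones: 4)
  rows 48-55 [x1,x2,x3=110]: 00000000  (ones: 0)
  rows 56-63 [x1,x2,x3=111]: 00000000  (ones: 0)
Satisfying assignments = 2+4+0+0+4+4+0+0 = 14

14


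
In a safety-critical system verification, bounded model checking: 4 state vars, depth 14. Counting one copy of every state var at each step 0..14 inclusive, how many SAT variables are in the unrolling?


BMC unrolls to depth k, creating one copy of each state var for steps 0..k.
Step count = 14 + 1 = 15 (steps 0 through 14)
Vars per step = 4
Total = 4 * 15 = 60

60


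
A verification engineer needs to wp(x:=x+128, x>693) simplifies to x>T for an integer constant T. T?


Formula: wp(x:=E, P) = P[E/x] (substitute E for x in postcondition)
Step 1: Postcondition: x>693
Step 2: Substitute x+128 for x: x+128>693
Step 3: Solve for x: x > 693-128 = 565

565


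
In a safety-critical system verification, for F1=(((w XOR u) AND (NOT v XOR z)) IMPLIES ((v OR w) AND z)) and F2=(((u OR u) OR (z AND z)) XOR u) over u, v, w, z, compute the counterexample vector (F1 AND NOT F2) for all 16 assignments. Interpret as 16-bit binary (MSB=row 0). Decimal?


F1 = (((w XOR u) AND (NOT v XOR z)) IMPLIES ((v OR w) AND z))
F2 = (((u OR u) OR (z AND z)) XOR u)
Counterexample to F1=>F2 is where F1=1 and F2=0.
Evaluate each row (bits = u,v,w,z, MSB first):
  row 0 [0000]: F1=1 F2=0 -> F1&~F2 -> 1
  row 1 [0001]: F1=1 F2=1 -> F1&~F2 -> 0
  row 2 [0010]: F1=0 F2=0 -> F1&~F2 -> 0
  row 3 [0011]: F1=1 F2=1 -> F1&~F2 -> 0
  row 4 [0100]: F1=1 F2=0 -> F1&~F2 -> 1
  row 5 [0101]: F1=1 F2=1 -> F1&~F2 -> 0
  row 6 [0110]: F1=1 F2=0 -> F1&~F2 -> 1
  row 7 [0111]: F1=1 F2=1 -> F1&~F2 -> 0
  row 8 [1000]: F1=0 F2=0 -> F1&~F2 -> 0
  row 9 [1001]: F1=1 F2=0 -> F1&~F2 -> 1
  row 10 [1010]: F1=1 F2=0 -> F1&~F2 -> 1
  row 11 [1011]: F1=1 F2=0 -> F1&~F2 -> 1
  row 12 [1100]: F1=1 F2=0 -> F1&~F2 -> 1
  row 13 [1101]: F1=1 F2=0 -> F1&~F2 -> 1
  row 14 [1110]: F1=1 F2=0 -> F1&~F2 -> 1
  row 15 [1111]: F1=1 F2=0 -> F1&~F2 -> 1
Full result column, 4 rows per line (u,v fixed per line; w,z runs 00..11 left to right):
  rows 0-3 [u,v=00]: 1000  = hex 8
  rows 4-7 [u,v=01]: 1010  = hex A
  rows 8-11 [u,v=10]: 0111  = hex 7
  rows 12-15 [u,v=11]: 1111  = hex F
Counterexample vector (row 0 .. row 15) = 1000101001111111
Output column grouped in 4s = 1000 1010 0111 1111 = 0x8A7F
Convert to decimal digit by digit (value = value*16 + digit):
  8 -> 8
  8*16 + 10 (A) = 138
  138*16 + 7 = 2215
  2215*16 + 15 (F) = 35455
Decimal = 35455

35455


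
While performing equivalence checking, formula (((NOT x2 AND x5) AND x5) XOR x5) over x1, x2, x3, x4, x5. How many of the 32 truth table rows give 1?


Formula: (((NOT x2 AND x5) AND x5) XOR x5) over 5 vars (32 rows)
Evaluate each row (x1, x2, x3, x4, x5 as bits, MSB first):
  row 0 [00000]: (((NOT 0 AND 0) AND 0) XOR 0) -> 0
  row 1 [00001]: (((NOT 0 AND 1) AND 1) XOR 1) -> 0
  row 2 [00010]: (((NOT 0 AND 0) AND 0) XOR 0) -> 0
  row 3 [00011]: (((NOT 0 AND 1) AND 1) XOR 1) -> 0
  row 4 [00100]: (((NOT 0 AND 0) AND 0) XOR 0) -> 0
  row 5 [00101]: (((NOT 0 AND 1) AND 1) XOR 1) -> 0
  row 6 [00110]: (((NOT 0 AND 0) AND 0) XOR 0) -> 0
  row 7 [00111]: (((NOT 0 AND 1) AND 1) XOR 1) -> 0
  row 8 [01000]: (((NOT 1 AND 0) AND 0) XOR 0) -> 0
  row 9 [01001]: (((NOT 1 AND 1) AND 1) XOR 1) -> 1
  row 10 [01010]: (((NOT 1 AND 0) AND 0) XOR 0) -> 0
  row 11 [01011]: (((NOT 1 AND 1) AND 1) XOR 1) -> 1
  row 12 [01100]: (((NOT 1 AND 0) AND 0) XOR 0) -> 0
  row 13 [01101]: (((NOT 1 AND 1) AND 1) XOR 1) -> 1
  row 14 [01110]: (((NOT 1 AND 0) AND 0) XOR 0) -> 0
  row 15 [01111]: (((NOT 1 AND 1) AND 1) XOR 1) -> 1
  row 16 [10000]: (((NOT 0 AND 0) AND 0) XOR 0) -> 0
  row 17 [10001]: (((NOT 0 AND 1) AND 1) XOR 1) -> 0
  row 18 [10010]: (((NOT 0 AND 0) AND 0) XOR 0) -> 0
  row 19 [10011]: (((NOT 0 AND 1) AND 1) XOR 1) -> 0
  row 20 [10100]: (((NOT 0 AND 0) AND 0) XOR 0) -> 0
  row 21 [10101]: (((NOT 0 AND 1) AND 1) XOR 1) -> 0
  row 22 [10110]: (((NOT 0 AND 0) AND 0) XOR 0) -> 0
  row 23 [10111]: (((NOT 0 AND 1) AND 1) XOR 1) -> 0
  row 24 [11000]: (((NOT 1 AND 0) AND 0) XOR 0) -> 0
  row 25 [11001]: (((NOT 1 AND 1) AND 1) XOR 1) -> 1
  row 26 [11010]: (((NOT 1 AND 0) AND 0) XOR 0) -> 0
  row 27 [11011]: (((NOT 1 AND 1) AND 1) XOR 1) -> 1
  row 28 [11100]: (((NOT 1 AND 0) AND 0) XOR 0) -> 0
  row 29 [11101]: (((NOT 1 AND 1) AND 1) XOR 1) -> 1
  row 30 [11110]: (((NOT 1 AND 0) AND 0) XOR 0) -> 0
  row 31 [11111]: (((NOT 1 AND 1) AND 1) XOR 1) -> 1
Full result column, 8 rows per line (x1,x2 fixed per line; x3,x4,x5 runs 000..111 left to right):
  rows 0-7 [x1,x2=00]: 00000000  (ones: 0)
  rows 8-15 [x1,x2=01]: 01010101  (ones: 4)
  rows 16-23 [x1,x2=10]: 00000000  (ones: 0)
  rows 24-31 [x1,x2=11]: 01010101  (ones: 4)
Count of 1-rows = 0+4+0+4 = 8

8


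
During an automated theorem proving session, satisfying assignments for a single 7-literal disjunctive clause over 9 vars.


Step 1: Total=2^9=512
Step 2: Unsat when all 7 false: 2^2=4
Step 3: Sat=512-4=508

508


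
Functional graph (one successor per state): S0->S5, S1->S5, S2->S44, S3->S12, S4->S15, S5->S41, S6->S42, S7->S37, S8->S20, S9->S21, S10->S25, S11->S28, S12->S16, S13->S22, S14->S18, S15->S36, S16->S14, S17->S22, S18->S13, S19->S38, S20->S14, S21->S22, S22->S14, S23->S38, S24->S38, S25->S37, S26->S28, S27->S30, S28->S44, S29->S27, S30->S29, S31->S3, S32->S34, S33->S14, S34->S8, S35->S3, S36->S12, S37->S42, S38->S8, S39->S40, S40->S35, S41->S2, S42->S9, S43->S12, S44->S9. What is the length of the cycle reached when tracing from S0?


Trace from S0 until a state repeats:
  S0 -> S5 -> S41 -> S2 -> S44 -> S9 -> S21 -> S22 -> S14 -> S18 -> S13 -> S22
S22 first seen at step 7, revisited at step 11.
Cycle length = 11 - 7 = 4

4


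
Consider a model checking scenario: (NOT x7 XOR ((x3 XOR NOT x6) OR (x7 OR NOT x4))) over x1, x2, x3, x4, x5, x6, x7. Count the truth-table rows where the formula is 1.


Formula: (NOT x7 XOR ((x3 XOR NOT x6) OR (x7 OR NOT x4))) over 7 vars (128 rows)
Evaluate each row (x1, x2, x3, x4, x5, x6, x7 as bits, MSB first):
  row 0 [0000000]: (NOT 0 XOR ((0 XOR NOT 0) OR (0 OR NOT 0))) -> 0
  row 1 [0000001]: (NOT 1 XOR ((0 XOR NOT 0) OR (1 OR NOT 0))) -> 1
  row 2 [0000010]: (NOT 0 XOR ((0 XOR NOT 1) OR (0 OR NOT 0))) -> 0
  row 3 [0000011]: (NOT 1 XOR ((0 XOR NOT 1) OR (1 OR NOT 0))) -> 1
  row 4 [0000100]: (NOT 0 XOR ((0 XOR NOT 0) OR (0 OR NOT 0))) -> 0
  (every remaining row is evaluated the same way; all 128 results are listed next)
Full result column, 8 rows per line (x1,x2,x3,x4 fixed per line; x5,x6,x7 runs 000..111 left to right):
  rows 0-7 [x1,x2,x3,x4=0000]: 01010101  (ones: 4)
  rows 8-15 [x1,x2,x3,x4=0001]: 01110111  (ones: 6)
  rows 16-23 [x1,x2,x3,x4=0010]: 01010101  (ones: 4)
  rows 24-31 [x1,x2,x3,x4=0011]: 11011101  (ones: 6)
  rows 32-39 [x1,x2,x3,x4=0100]: 01010101  (ones: 4)
  rows 40-47 [x1,x2,x3,x4=0101]: 01110111  (ones: 6)
  rows 48-55 [x1,x2,x3,x4=0110]: 01010101  (ones: 4)
  rows 56-63 [x1,x2,x3,x4=0111]: 11011101  (ones: 6)
  rows 64-71 [x1,x2,x3,x4=1000]: 01010101  (ones: 4)
  rows 72-79 [x1,x2,x3,x4=1001]: 01110111  (ones: 6)
  rows 80-87 [x1,x2,x3,x4=1010]: 01010101  (ones: 4)
  rows 88-95 [x1,x2,x3,x4=1011]: 11011101  (ones: 6)
  rows 96-103 [x1,x2,x3,x4=1100]: 01010101  (ones: 4)
  rows 104-111 [x1,x2,x3,x4=1101]: 01110111  (ones: 6)
  rows 112-119 [x1,x2,x3,x4=1110]: 01010101  (ones: 4)
  rows 120-127 [x1,x2,x3,x4=1111]: 11011101  (ones: 6)
Count of 1-rows = 4+6+4+6+4+6+4+6+4+6+4+6+4+6+4+6 = 80

80


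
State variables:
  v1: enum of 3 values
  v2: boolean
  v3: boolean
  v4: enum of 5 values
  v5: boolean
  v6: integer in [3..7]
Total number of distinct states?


State space = product of domain sizes of all variables.
Domain sizes:
  v1 (enum of 3 values): 3
  v2 (boolean): 2
  v3 (boolean): 2
  v4 (enum of 5 values): 5
  v5 (boolean): 2
  v6 (integer in [3..7]): 5
Product = 3 * 2 * 2 * 5 * 2 * 5 = 600

600


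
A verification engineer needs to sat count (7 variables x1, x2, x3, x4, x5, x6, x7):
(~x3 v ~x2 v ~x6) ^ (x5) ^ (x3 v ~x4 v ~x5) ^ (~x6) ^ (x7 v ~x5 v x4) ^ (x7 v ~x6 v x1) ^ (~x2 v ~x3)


CNF with 7 clauses over 7 vars (128 assignments).
An assignment satisfies CNF iff every clause has >=1 true literal.
Check each row (bits = x1,x2,x3,x4,x5,x6,x7; clause T/F shown):
  row 0 [0000000]: clauses=TFTTTTT -> 0
  row 1 [0000001]: clauses=TFTTTTT -> 0
  row 2 [0000010]: clauses=TFTFTFT -> 0
  row 3 [0000011]: clauses=TFTFTTT -> 0
  row 4 [0000100]: clauses=TTTTFTT -> 0
  (every remaining row is evaluated the same way; all 128 results are listed next)
Full result column, 8 rows per line (x1,x2,x3,x4 fixed per line; x5,x6,x7 runs 000..111 left to right):
  rows 0-7 [x1,x2,x3,x4=0000]: 00000100  (ones: 1)
  rows 8-15 [x1,x2,x3,x4=0001]: 00000000  (ones: 0)
  rows 16-23 [x1,x2,x3,x4=0010]: 00000100  (ones: 1)
  rows 24-31 [x1,x2,x3,x4=0011]: 00001100  (ones: 2)
  rows 32-39 [x1,x2,x3,x4=0100]: 00000100  (ones: 1)
  rows 40-47 [x1,x2,x3,x4=0101]: 00000000  (ones: 0)
  rows 48-55 [x1,x2,x3,x4=0110]: 00000000  (ones: 0)
  rows 56-63 [x1,x2,x3,x4=0111]: 00000000  (ones: 0)
  rows 64-71 [x1,x2,x3,x4=1000]: 00000100  (ones: 1)
  rows 72-79 [x1,x2,x3,x4=1001]: 00000000  (ones: 0)
  rows 80-87 [x1,x2,x3,x4=1010]: 00000100  (ones: 1)
  rows 88-95 [x1,x2,x3,x4=1011]: 00001100  (ones: 2)
  rows 96-103 [x1,x2,x3,x4=1100]: 00000100  (ones: 1)
  rows 104-111 [x1,x2,x3,x4=1101]: 00000000  (ones: 0)
  rows 112-119 [x1,x2,x3,x4=1110]: 00000000  (ones: 0)
  rows 120-127 [x1,x2,x3,x4=1111]: 00000000  (ones: 0)
Satisfying assignments = 1+0+1+2+1+0+0+0+1+0+1+2+1+0+0+0 = 10

10


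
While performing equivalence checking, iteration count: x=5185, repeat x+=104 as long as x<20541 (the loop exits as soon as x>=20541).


Step 1: x goes from 5185 toward 20541 by 104; the body runs while x<20541, so iterations = ceil((bound-start)/step)
Step 2: Distance=15356
Step 3: ceil(15356/104)=148

148


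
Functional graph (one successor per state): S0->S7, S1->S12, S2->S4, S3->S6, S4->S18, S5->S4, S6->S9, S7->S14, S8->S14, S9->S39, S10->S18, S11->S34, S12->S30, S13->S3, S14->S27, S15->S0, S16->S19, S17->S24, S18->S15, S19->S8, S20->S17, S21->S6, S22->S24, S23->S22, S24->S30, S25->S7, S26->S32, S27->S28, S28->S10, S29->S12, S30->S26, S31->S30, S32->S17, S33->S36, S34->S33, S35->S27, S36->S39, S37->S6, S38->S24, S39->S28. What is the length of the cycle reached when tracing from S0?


Trace from S0 until a state repeats:
  S0 -> S7 -> S14 -> S27 -> S28 -> S10 -> S18 -> S15 -> S0
S0 first seen at step 0, revisited at step 8.
Cycle length = 8 - 0 = 8

8


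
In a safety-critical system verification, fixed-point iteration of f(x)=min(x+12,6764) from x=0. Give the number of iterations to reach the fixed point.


Step 1: x=0, cap=6764, increment=12
Step 2: x grows by 12 each step until capped at 6764; fixed point is x=6764
Step 3: iterations = ceil(6764/12) = 564

564


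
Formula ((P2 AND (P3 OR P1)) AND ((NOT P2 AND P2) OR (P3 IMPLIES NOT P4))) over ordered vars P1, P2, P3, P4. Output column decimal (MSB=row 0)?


Formula: ((P2 AND (P3 OR P1)) AND ((NOT P2 AND P2) OR (P3 IMPLIES NOT P4))) over P1, P2, P3, P4 (16 rows)
Evaluate each row (bits = P1,P2,P3,P4, MSB first):
  row 0 [0000]: ((0 AND (0 OR 0)) AND ((NOT 0 AND 0) OR (0 IMPLIES NOT 0))) -> 0
  row 1 [0001]: ((0 AND (0 OR 0)) AND ((NOT 0 AND 0) OR (0 IMPLIES NOT 1))) -> 0
  row 2 [0010]: ((0 AND (1 OR 0)) AND ((NOT 0 AND 0) OR (1 IMPLIES NOT 0))) -> 0
  row 3 [0011]: ((0 AND (1 OR 0)) AND ((NOT 0 AND 0) OR (1 IMPLIES NOT 1))) -> 0
  row 4 [0100]: ((1 AND (0 OR 0)) AND ((NOT 1 AND 1) OR (0 IMPLIES NOT 0))) -> 0
  row 5 [0101]: ((1 AND (0 OR 0)) AND ((NOT 1 AND 1) OR (0 IMPLIES NOT 1))) -> 0
  row 6 [0110]: ((1 AND (1 OR 0)) AND ((NOT 1 AND 1) OR (1 IMPLIES NOT 0))) -> 1
  row 7 [0111]: ((1 AND (1 OR 0)) AND ((NOT 1 AND 1) OR (1 IMPLIES NOT 1))) -> 0
  row 8 [1000]: ((0 AND (0 OR 1)) AND ((NOT 0 AND 0) OR (0 IMPLIES NOT 0))) -> 0
  row 9 [1001]: ((0 AND (0 OR 1)) AND ((NOT 0 AND 0) OR (0 IMPLIES NOT 1))) -> 0
  row 10 [1010]: ((0 AND (1 OR 1)) AND ((NOT 0 AND 0) OR (1 IMPLIES NOT 0))) -> 0
  row 11 [1011]: ((0 AND (1 OR 1)) AND ((NOT 0 AND 0) OR (1 IMPLIES NOT 1))) -> 0
  row 12 [1100]: ((1 AND (0 OR 1)) AND ((NOT 1 AND 1) OR (0 IMPLIES NOT 0))) -> 1
  row 13 [1101]: ((1 AND (0 OR 1)) AND ((NOT 1 AND 1) OR (0 IMPLIES NOT 1))) -> 1
  row 14 [1110]: ((1 AND (1 OR 1)) AND ((NOT 1 AND 1) OR (1 IMPLIES NOT 0))) -> 1
  row 15 [1111]: ((1 AND (1 OR 1)) AND ((NOT 1 AND 1) OR (1 IMPLIES NOT 1))) -> 0
Full result column, 4 rows per line (P1,P2 fixed per line; P3,P4 runs 00..11 left to right):
  rows 0-3 [P1,P2=00]: 0000  = hex 0
  rows 4-7 [P1,P2=01]: 0010  = hex 2
  rows 8-11 [P1,P2=10]: 0000  = hex 0
  rows 12-15 [P1,P2=11]: 1110  = hex E
Output column (row 0 .. row 15) = 0000001000001110
Output column grouped in 4s = 0000 0010 0000 1110 = 0x020E
Convert to decimal digit by digit (value = value*16 + digit):
  0 -> 0
  0*16 + 2 = 2
  2*16 + 0 = 32
  32*16 + 14 (E) = 526
Decimal = 526

526


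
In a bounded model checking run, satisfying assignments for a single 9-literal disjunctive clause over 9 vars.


Step 1: Total=2^9=512
Step 2: Unsat when all 9 false: 2^0=1
Step 3: Sat=512-1=511

511


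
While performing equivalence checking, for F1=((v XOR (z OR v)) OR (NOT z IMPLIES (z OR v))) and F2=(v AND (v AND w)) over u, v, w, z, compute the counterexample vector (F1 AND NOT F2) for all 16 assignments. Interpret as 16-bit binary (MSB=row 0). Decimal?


F1 = ((v XOR (z OR v)) OR (NOT z IMPLIES (z OR v)))
F2 = (v AND (v AND w))
Counterexample to F1=>F2 is where F1=1 and F2=0.
Evaluate each row (bits = u,v,w,z, MSB first):
  row 0 [0000]: F1=0 F2=0 -> F1&~F2 -> 0
  row 1 [0001]: F1=1 F2=0 -> F1&~F2 -> 1
  row 2 [0010]: F1=0 F2=0 -> F1&~F2 -> 0
  row 3 [0011]: F1=1 F2=0 -> F1&~F2 -> 1
  row 4 [0100]: F1=1 F2=0 -> F1&~F2 -> 1
  row 5 [0101]: F1=1 F2=0 -> F1&~F2 -> 1
  row 6 [0110]: F1=1 F2=1 -> F1&~F2 -> 0
  row 7 [0111]: F1=1 F2=1 -> F1&~F2 -> 0
  row 8 [1000]: F1=0 F2=0 -> F1&~F2 -> 0
  row 9 [1001]: F1=1 F2=0 -> F1&~F2 -> 1
  row 10 [1010]: F1=0 F2=0 -> F1&~F2 -> 0
  row 11 [1011]: F1=1 F2=0 -> F1&~F2 -> 1
  row 12 [1100]: F1=1 F2=0 -> F1&~F2 -> 1
  row 13 [1101]: F1=1 F2=0 -> F1&~F2 -> 1
  row 14 [1110]: F1=1 F2=1 -> F1&~F2 -> 0
  row 15 [1111]: F1=1 F2=1 -> F1&~F2 -> 0
Full result column, 4 rows per line (u,v fixed per line; w,z runs 00..11 left to right):
  rows 0-3 [u,v=00]: 0101  = hex 5
  rows 4-7 [u,v=01]: 1100  = hex C
  rows 8-11 [u,v=10]: 0101  = hex 5
  rows 12-15 [u,v=11]: 1100  = hex C
Counterexample vector (row 0 .. row 15) = 0101110001011100
Output column grouped in 4s = 0101 1100 0101 1100 = 0x5C5C
Convert to decimal digit by digit (value = value*16 + digit):
  5 -> 5
  5*16 + 12 (C) = 92
  92*16 + 5 = 1477
  1477*16 + 12 (C) = 23644
Decimal = 23644

23644


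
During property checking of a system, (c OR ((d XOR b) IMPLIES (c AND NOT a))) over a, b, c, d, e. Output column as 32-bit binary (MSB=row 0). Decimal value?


Formula: (c OR ((d XOR b) IMPLIES (c AND NOT a))) over a, b, c, d, e (32 rows)
Evaluate each row (bits = a,b,c,d,e, MSB first):
  row 0 [00000]: (0 OR ((0 XOR 0) IMPLIES (0 AND NOT 0))) -> 1
  row 1 [00001]: (0 OR ((0 XOR 0) IMPLIES (0 AND NOT 0))) -> 1
  row 2 [00010]: (0 OR ((1 XOR 0) IMPLIES (0 AND NOT 0))) -> 0
  row 3 [00011]: (0 OR ((1 XOR 0) IMPLIES (0 AND NOT 0))) -> 0
  row 4 [00100]: (1 OR ((0 XOR 0) IMPLIES (1 AND NOT 0))) -> 1
  row 5 [00101]: (1 OR ((0 XOR 0) IMPLIES (1 AND NOT 0))) -> 1
  row 6 [00110]: (1 OR ((1 XOR 0) IMPLIES (1 AND NOT 0))) -> 1
  row 7 [00111]: (1 OR ((1 XOR 0) IMPLIES (1 AND NOT 0))) -> 1
  row 8 [01000]: (0 OR ((0 XOR 1) IMPLIES (0 AND NOT 0))) -> 0
  row 9 [01001]: (0 OR ((0 XOR 1) IMPLIES (0 AND NOT 0))) -> 0
  row 10 [01010]: (0 OR ((1 XOR 1) IMPLIES (0 AND NOT 0))) -> 1
  row 11 [01011]: (0 OR ((1 XOR 1) IMPLIES (0 AND NOT 0))) -> 1
  row 12 [01100]: (1 OR ((0 XOR 1) IMPLIES (1 AND NOT 0))) -> 1
  row 13 [01101]: (1 OR ((0 XOR 1) IMPLIES (1 AND NOT 0))) -> 1
  row 14 [01110]: (1 OR ((1 XOR 1) IMPLIES (1 AND NOT 0))) -> 1
  row 15 [01111]: (1 OR ((1 XOR 1) IMPLIES (1 AND NOT 0))) -> 1
  row 16 [10000]: (0 OR ((0 XOR 0) IMPLIES (0 AND NOT 1))) -> 1
  row 17 [10001]: (0 OR ((0 XOR 0) IMPLIES (0 AND NOT 1))) -> 1
  row 18 [10010]: (0 OR ((1 XOR 0) IMPLIES (0 AND NOT 1))) -> 0
  row 19 [10011]: (0 OR ((1 XOR 0) IMPLIES (0 AND NOT 1))) -> 0
  row 20 [10100]: (1 OR ((0 XOR 0) IMPLIES (1 AND NOT 1))) -> 1
  row 21 [10101]: (1 OR ((0 XOR 0) IMPLIES (1 AND NOT 1))) -> 1
  row 22 [10110]: (1 OR ((1 XOR 0) IMPLIES (1 AND NOT 1))) -> 1
  row 23 [10111]: (1 OR ((1 XOR 0) IMPLIES (1 AND NOT 1))) -> 1
  row 24 [11000]: (0 OR ((0 XOR 1) IMPLIES (0 AND NOT 1))) -> 0
  row 25 [11001]: (0 OR ((0 XOR 1) IMPLIES (0 AND NOT 1))) -> 0
  row 26 [11010]: (0 OR ((1 XOR 1) IMPLIES (0 AND NOT 1))) -> 1
  row 27 [11011]: (0 OR ((1 XOR 1) IMPLIES (0 AND NOT 1))) -> 1
  row 28 [11100]: (1 OR ((0 XOR 1) IMPLIES (1 AND NOT 1))) -> 1
  row 29 [11101]: (1 OR ((0 XOR 1) IMPLIES (1 AND NOT 1))) -> 1
  row 30 [11110]: (1 OR ((1 XOR 1) IMPLIES (1 AND NOT 1))) -> 1
  row 31 [11111]: (1 OR ((1 XOR 1) IMPLIES (1 AND NOT 1))) -> 1
Full result column, 4 rows per line (a,b,c fixed per line; d,e runs 00..11 left to right):
  rows 0-3 [a,b,c=000]: 1100  = hex C
  rows 4-7 [a,b,c=001]: 1111  = hex F
  rows 8-11 [a,b,c=010]: 0011  = hex 3
  rows 12-15 [a,b,c=011]: 1111  = hex F
  rows 16-19 [a,b,c=100]: 1100  = hex C
  rows 20-23 [a,b,c=101]: 1111  = hex F
  rows 24-27 [a,b,c=110]: 0011  = hex 3
  rows 28-31 [a,b,c=111]: 1111  = hex F
Output column (row 0 .. row 31) = 11001111001111111100111100111111
Output column grouped in 4s = 1100 1111 0011 1111 1100 1111 0011 1111 = 0xCF3FCF3F
Convert to decimal digit by digit (value = value*16 + digit):
  C -> 12
  12*16 + 15 (F) = 207
  207*16 + 3 = 3315
  3315*16 + 15 (F) = 53055
  53055*16 + 12 (C) = 848892
  848892*16 + 15 (F) = 13582287
  13582287*16 + 3 = 217316595
  217316595*16 + 15 (F) = 3477065535
Decimal = 3477065535

3477065535


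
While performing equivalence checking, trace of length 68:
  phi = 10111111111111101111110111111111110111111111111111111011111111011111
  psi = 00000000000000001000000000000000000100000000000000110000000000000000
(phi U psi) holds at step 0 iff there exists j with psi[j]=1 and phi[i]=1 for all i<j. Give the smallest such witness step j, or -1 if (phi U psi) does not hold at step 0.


(phi U psi) at 0: need smallest j with psi[j]=1 and phi[i]=1 for all i in [0,j).
Scan from step 0:
  step 0: phi=1, psi=0 -> continue
  step 1: phi=0 -> phi-prefix broken from here
  step 16: psi=1 but phi already failed -> not a witness
  step 35: psi=1 but phi already failed -> not a witness
  step 50: psi=1 but phi already failed -> not a witness
  step 51: psi=1 but phi already failed -> not a witness
  end of trace: no witness -> -1
Witness step = -1

-1


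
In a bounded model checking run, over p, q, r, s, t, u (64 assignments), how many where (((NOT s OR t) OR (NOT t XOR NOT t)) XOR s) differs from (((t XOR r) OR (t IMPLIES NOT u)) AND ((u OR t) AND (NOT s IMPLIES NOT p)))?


F1 = (((NOT s OR t) OR (NOT t XOR NOT t)) XOR s)
F2 = (((t XOR r) OR (t IMPLIES NOT u)) AND ((u OR t) AND (NOT s IMPLIES NOT p)))
Evaluate both on each of 64 rows (bits = p,q,r,s,t,u):
  row 0 [000000]: F1=1 F2=0 (differ) -> 1
  row 1 [000001]: F1=1 F2=1 -> 0
  row 2 [000010]: F1=1 F2=1 -> 0
  row 3 [000011]: F1=1 F2=1 -> 0
  row 4 [000100]: F1=1 F2=0 (differ) -> 1
  (every remaining row is evaluated the same way; all 64 results are listed next)
Full result column, 8 rows per line (p,q,r fixed per line; s,t,u runs 000..111 left to right):
  rows 0-7 [p,q,r=000]: 10001011  (ones: 4)
  rows 8-15 [p,q,r=001]: 10011010  (ones: 4)
  rows 16-23 [p,q,r=010]: 10001011  (ones: 4)
  rows 24-31 [p,q,r=011]: 10011010  (ones: 4)
  rows 32-39 [p,q,r=100]: 11111011  (ones: 7)
  rows 40-47 [p,q,r=101]: 11111010  (ones: 6)
  rows 48-55 [p,q,r=110]: 11111011  (ones: 7)
  rows 56-63 [p,q,r=111]: 11111010  (ones: 6)
Disagreements = 4+4+4+4+7+6+7+6 = 42

42


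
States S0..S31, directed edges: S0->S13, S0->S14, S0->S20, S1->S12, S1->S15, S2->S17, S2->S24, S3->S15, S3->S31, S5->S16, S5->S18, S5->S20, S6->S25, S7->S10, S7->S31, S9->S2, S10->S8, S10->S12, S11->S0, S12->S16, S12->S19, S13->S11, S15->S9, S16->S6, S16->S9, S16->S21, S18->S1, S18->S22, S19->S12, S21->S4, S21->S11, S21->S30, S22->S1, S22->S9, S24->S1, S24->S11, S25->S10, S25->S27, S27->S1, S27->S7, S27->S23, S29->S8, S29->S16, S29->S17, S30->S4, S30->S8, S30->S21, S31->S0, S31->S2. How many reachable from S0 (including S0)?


BFS from S0:
  layer 0: {S0}
  layer 1: {S13, S14, S20}
  layer 2: {S11}
Reachable set: {S0, S11, S13, S14, S20}
Count = 5

5


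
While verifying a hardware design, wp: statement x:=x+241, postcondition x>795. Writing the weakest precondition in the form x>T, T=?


Formula: wp(x:=E, P) = P[E/x] (substitute E for x in postcondition)
Step 1: Postcondition: x>795
Step 2: Substitute x+241 for x: x+241>795
Step 3: Solve for x: x > 795-241 = 554

554


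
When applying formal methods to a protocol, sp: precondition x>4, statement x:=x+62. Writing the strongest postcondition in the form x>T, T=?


Formula: sp(P, x:=E) = exists old_x. (x = E[old_x/x]) AND P[old_x/x] (old_x is the value of x before the assignment; eliminate old_x by solving x = E[old_x/x] for old_x)
Step 1: Precondition P: x>4, i.e. old_x > 4
Step 2: Assignment gives x = old_x + 62, so old_x = x - 62
Step 3: Substitute into P: x - 62 > 4
Step 4: Simplify: x > 4+62 = 66

66


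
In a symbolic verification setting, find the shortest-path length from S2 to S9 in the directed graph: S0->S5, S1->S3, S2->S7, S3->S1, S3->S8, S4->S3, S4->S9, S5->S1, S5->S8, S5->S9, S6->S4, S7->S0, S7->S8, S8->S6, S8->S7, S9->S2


BFS layer-by-layer from S2:
  dist 0: {S2}
  dist 1: {S7}
  dist 2: {S0, S8}
  dist 3: {S5, S6}
  dist 4: {S1, S4, S9}
  -> S9 reached at distance 4
Shortest path length = 4

4


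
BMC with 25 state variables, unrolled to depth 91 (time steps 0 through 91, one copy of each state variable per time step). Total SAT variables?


BMC unrolls to depth k, creating one copy of each state var for steps 0..k.
Step count = 91 + 1 = 92 (steps 0 through 91)
Vars per step = 25
Total = 25 * 92 = 2300

2300


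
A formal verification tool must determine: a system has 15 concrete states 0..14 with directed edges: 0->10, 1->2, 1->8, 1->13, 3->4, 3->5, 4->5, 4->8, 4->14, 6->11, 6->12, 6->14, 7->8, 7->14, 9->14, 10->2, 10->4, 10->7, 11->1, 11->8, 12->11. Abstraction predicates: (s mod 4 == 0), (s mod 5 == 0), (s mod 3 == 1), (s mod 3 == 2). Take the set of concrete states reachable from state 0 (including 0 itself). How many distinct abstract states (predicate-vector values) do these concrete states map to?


BFS from 0:
Concrete reachable: {0, 2, 4, 5, 7, 8, 10, 14}
Abstract via predicates (s mod 4 == 0), (s mod 5 == 0), (s mod 3 == 1), (s mod 3 == 2):
  (0,0,0,1) <- {2, 14}
  (0,0,1,0) <- {7}
  (0,1,0,1) <- {5}
  (0,1,1,0) <- {10}
  (1,0,0,1) <- {8}
  (1,0,1,0) <- {4}
  (1,1,0,0) <- {0}
Distinct abstract states = 7

7


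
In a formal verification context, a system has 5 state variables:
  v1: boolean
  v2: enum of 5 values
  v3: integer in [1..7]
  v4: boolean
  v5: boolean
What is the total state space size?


State space = product of domain sizes of all variables.
Domain sizes:
  v1 (boolean): 2
  v2 (enum of 5 values): 5
  v3 (integer in [1..7]): 7
  v4 (boolean): 2
  v5 (boolean): 2
Product = 2 * 5 * 7 * 2 * 2 = 280

280


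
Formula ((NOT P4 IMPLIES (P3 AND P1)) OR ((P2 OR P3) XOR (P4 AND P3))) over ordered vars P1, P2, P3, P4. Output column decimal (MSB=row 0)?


Formula: ((NOT P4 IMPLIES (P3 AND P1)) OR ((P2 OR P3) XOR (P4 AND P3))) over P1, P2, P3, P4 (16 rows)
Evaluate each row (bits = P1,P2,P3,P4, MSB first):
  row 0 [0000]: ((NOT 0 IMPLIES (0 AND 0)) OR ((0 OR 0) XOR (0 AND 0))) -> 0
  row 1 [0001]: ((NOT 1 IMPLIES (0 AND 0)) OR ((0 OR 0) XOR (1 AND 0))) -> 1
  row 2 [0010]: ((NOT 0 IMPLIES (1 AND 0)) OR ((0 OR 1) XOR (0 AND 1))) -> 1
  row 3 [0011]: ((NOT 1 IMPLIES (1 AND 0)) OR ((0 OR 1) XOR (1 AND 1))) -> 1
  row 4 [0100]: ((NOT 0 IMPLIES (0 AND 0)) OR ((1 OR 0) XOR (0 AND 0))) -> 1
  row 5 [0101]: ((NOT 1 IMPLIES (0 AND 0)) OR ((1 OR 0) XOR (1 AND 0))) -> 1
  row 6 [0110]: ((NOT 0 IMPLIES (1 AND 0)) OR ((1 OR 1) XOR (0 AND 1))) -> 1
  row 7 [0111]: ((NOT 1 IMPLIES (1 AND 0)) OR ((1 OR 1) XOR (1 AND 1))) -> 1
  row 8 [1000]: ((NOT 0 IMPLIES (0 AND 1)) OR ((0 OR 0) XOR (0 AND 0))) -> 0
  row 9 [1001]: ((NOT 1 IMPLIES (0 AND 1)) OR ((0 OR 0) XOR (1 AND 0))) -> 1
  row 10 [1010]: ((NOT 0 IMPLIES (1 AND 1)) OR ((0 OR 1) XOR (0 AND 1))) -> 1
  row 11 [1011]: ((NOT 1 IMPLIES (1 AND 1)) OR ((0 OR 1) XOR (1 AND 1))) -> 1
  row 12 [1100]: ((NOT 0 IMPLIES (0 AND 1)) OR ((1 OR 0) XOR (0 AND 0))) -> 1
  row 13 [1101]: ((NOT 1 IMPLIES (0 AND 1)) OR ((1 OR 0) XOR (1 AND 0))) -> 1
  row 14 [1110]: ((NOT 0 IMPLIES (1 AND 1)) OR ((1 OR 1) XOR (0 AND 1))) -> 1
  row 15 [1111]: ((NOT 1 IMPLIES (1 AND 1)) OR ((1 OR 1) XOR (1 AND 1))) -> 1
Full result column, 4 rows per line (P1,P2 fixed per line; P3,P4 runs 00..11 left to right):
  rows 0-3 [P1,P2=00]: 0111  = hex 7
  rows 4-7 [P1,P2=01]: 1111  = hex F
  rows 8-11 [P1,P2=10]: 0111  = hex 7
  rows 12-15 [P1,P2=11]: 1111  = hex F
Output column (row 0 .. row 15) = 0111111101111111
Output column grouped in 4s = 0111 1111 0111 1111 = 0x7F7F
Convert to decimal digit by digit (value = value*16 + digit):
  7 -> 7
  7*16 + 15 (F) = 127
  127*16 + 7 = 2039
  2039*16 + 15 (F) = 32639
Decimal = 32639

32639


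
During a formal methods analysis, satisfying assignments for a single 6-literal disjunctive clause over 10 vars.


Step 1: Total=2^10=1024
Step 2: Unsat when all 6 false: 2^4=16
Step 3: Sat=1024-16=1008

1008


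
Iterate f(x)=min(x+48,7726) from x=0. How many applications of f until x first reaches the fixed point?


Step 1: x=0, cap=7726, increment=48
Step 2: x grows by 48 each step until capped at 7726; fixed point is x=7726
Step 3: iterations = ceil(7726/48) = 161

161


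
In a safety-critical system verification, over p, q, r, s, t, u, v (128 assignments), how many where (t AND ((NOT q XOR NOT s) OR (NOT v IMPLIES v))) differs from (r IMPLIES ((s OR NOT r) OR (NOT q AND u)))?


F1 = (t AND ((NOT q XOR NOT s) OR (NOT v IMPLIES v)))
F2 = (r IMPLIES ((s OR NOT r) OR (NOT q AND u)))
Evaluate both on each of 128 rows (bits = p,q,r,s,t,u,v):
  row 0 [0000000]: F1=0 F2=1 (differ) -> 1
  row 1 [0000001]: F1=0 F2=1 (differ) -> 1
  row 2 [0000010]: F1=0 F2=1 (differ) -> 1
  row 3 [0000011]: F1=0 F2=1 (differ) -> 1
  row 4 [0000100]: F1=0 F2=1 (differ) -> 1
  (every remaining row is evaluated the same way; all 128 results are listed next)
Full result column, 8 rows per line (p,q,r,s fixed per line; t,u,v runs 000..111 left to right):
  rows 0-7 [p,q,r,s=0000]: 11111010  (ones: 6)
  rows 8-15 [p,q,r,s=0001]: 11110000  (ones: 4)
  rows 16-23 [p,q,r,s=0010]: 00110110  (ones: 4)
  rows 24-31 [p,q,r,s=0011]: 11110000  (ones: 4)
  rows 32-39 [p,q,r,s=0100]: 11110000  (ones: 4)
  rows 40-47 [p,q,r,s=0101]: 11111010  (ones: 6)
  rows 48-55 [p,q,r,s=0110]: 00001111  (ones: 4)
  rows 56-63 [p,q,r,s=0111]: 11111010  (ones: 6)
  rows 64-71 [p,q,r,s=1000]: 11111010  (ones: 6)
  rows 72-79 [p,q,r,s=1001]: 11110000  (ones: 4)
  rows 80-87 [p,q,r,s=1010]: 00110110  (ones: 4)
  rows 88-95 [p,q,r,s=1011]: 11110000  (ones: 4)
  rows 96-103 [p,q,r,s=1100]: 11110000  (ones: 4)
  rows 104-111 [p,q,r,s=1101]: 11111010  (ones: 6)
  rows 112-119 [p,q,r,s=1110]: 00001111  (ones: 4)
  rows 120-127 [p,q,r,s=1111]: 11111010  (ones: 6)
Disagreements = 6+4+4+4+4+6+4+6+6+4+4+4+4+6+4+6 = 76

76


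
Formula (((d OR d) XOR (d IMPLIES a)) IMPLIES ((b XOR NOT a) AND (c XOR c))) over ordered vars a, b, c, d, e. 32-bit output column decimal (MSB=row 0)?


Formula: (((d OR d) XOR (d IMPLIES a)) IMPLIES ((b XOR NOT a) AND (c XOR c))) over a, b, c, d, e (32 rows)
Evaluate each row (bits = a,b,c,d,e, MSB first):
  row 0 [00000]: (((0 OR 0) XOR (0 IMPLIES 0)) IMPLIES ((0 XOR NOT 0) AND (0 XOR 0))) -> 0
  row 1 [00001]: (((0 OR 0) XOR (0 IMPLIES 0)) IMPLIES ((0 XOR NOT 0) AND (0 XOR 0))) -> 0
  row 2 [00010]: (((1 OR 1) XOR (1 IMPLIES 0)) IMPLIES ((0 XOR NOT 0) AND (0 XOR 0))) -> 0
  row 3 [00011]: (((1 OR 1) XOR (1 IMPLIES 0)) IMPLIES ((0 XOR NOT 0) AND (0 XOR 0))) -> 0
  row 4 [00100]: (((0 OR 0) XOR (0 IMPLIES 0)) IMPLIES ((0 XOR NOT 0) AND (1 XOR 1))) -> 0
  row 5 [00101]: (((0 OR 0) XOR (0 IMPLIES 0)) IMPLIES ((0 XOR NOT 0) AND (1 XOR 1))) -> 0
  row 6 [00110]: (((1 OR 1) XOR (1 IMPLIES 0)) IMPLIES ((0 XOR NOT 0) AND (1 XOR 1))) -> 0
  row 7 [00111]: (((1 OR 1) XOR (1 IMPLIES 0)) IMPLIES ((0 XOR NOT 0) AND (1 XOR 1))) -> 0
  row 8 [01000]: (((0 OR 0) XOR (0 IMPLIES 0)) IMPLIES ((1 XOR NOT 0) AND (0 XOR 0))) -> 0
  row 9 [01001]: (((0 OR 0) XOR (0 IMPLIES 0)) IMPLIES ((1 XOR NOT 0) AND (0 XOR 0))) -> 0
  row 10 [01010]: (((1 OR 1) XOR (1 IMPLIES 0)) IMPLIES ((1 XOR NOT 0) AND (0 XOR 0))) -> 0
  row 11 [01011]: (((1 OR 1) XOR (1 IMPLIES 0)) IMPLIES ((1 XOR NOT 0) AND (0 XOR 0))) -> 0
  row 12 [01100]: (((0 OR 0) XOR (0 IMPLIES 0)) IMPLIES ((1 XOR NOT 0) AND (1 XOR 1))) -> 0
  row 13 [01101]: (((0 OR 0) XOR (0 IMPLIES 0)) IMPLIES ((1 XOR NOT 0) AND (1 XOR 1))) -> 0
  row 14 [01110]: (((1 OR 1) XOR (1 IMPLIES 0)) IMPLIES ((1 XOR NOT 0) AND (1 XOR 1))) -> 0
  row 15 [01111]: (((1 OR 1) XOR (1 IMPLIES 0)) IMPLIES ((1 XOR NOT 0) AND (1 XOR 1))) -> 0
  row 16 [10000]: (((0 OR 0) XOR (0 IMPLIES 1)) IMPLIES ((0 XOR NOT 1) AND (0 XOR 0))) -> 0
  row 17 [10001]: (((0 OR 0) XOR (0 IMPLIES 1)) IMPLIES ((0 XOR NOT 1) AND (0 XOR 0))) -> 0
  row 18 [10010]: (((1 OR 1) XOR (1 IMPLIES 1)) IMPLIES ((0 XOR NOT 1) AND (0 XOR 0))) -> 1
  row 19 [10011]: (((1 OR 1) XOR (1 IMPLIES 1)) IMPLIES ((0 XOR NOT 1) AND (0 XOR 0))) -> 1
  row 20 [10100]: (((0 OR 0) XOR (0 IMPLIES 1)) IMPLIES ((0 XOR NOT 1) AND (1 XOR 1))) -> 0
  row 21 [10101]: (((0 OR 0) XOR (0 IMPLIES 1)) IMPLIES ((0 XOR NOT 1) AND (1 XOR 1))) -> 0
  row 22 [10110]: (((1 OR 1) XOR (1 IMPLIES 1)) IMPLIES ((0 XOR NOT 1) AND (1 XOR 1))) -> 1
  row 23 [10111]: (((1 OR 1) XOR (1 IMPLIES 1)) IMPLIES ((0 XOR NOT 1) AND (1 XOR 1))) -> 1
  row 24 [11000]: (((0 OR 0) XOR (0 IMPLIES 1)) IMPLIES ((1 XOR NOT 1) AND (0 XOR 0))) -> 0
  row 25 [11001]: (((0 OR 0) XOR (0 IMPLIES 1)) IMPLIES ((1 XOR NOT 1) AND (0 XOR 0))) -> 0
  row 26 [11010]: (((1 OR 1) XOR (1 IMPLIES 1)) IMPLIES ((1 XOR NOT 1) AND (0 XOR 0))) -> 1
  row 27 [11011]: (((1 OR 1) XOR (1 IMPLIES 1)) IMPLIES ((1 XOR NOT 1) AND (0 XOR 0))) -> 1
  row 28 [11100]: (((0 OR 0) XOR (0 IMPLIES 1)) IMPLIES ((1 XOR NOT 1) AND (1 XOR 1))) -> 0
  row 29 [11101]: (((0 OR 0) XOR (0 IMPLIES 1)) IMPLIES ((1 XOR NOT 1) AND (1 XOR 1))) -> 0
  row 30 [11110]: (((1 OR 1) XOR (1 IMPLIES 1)) IMPLIES ((1 XOR NOT 1) AND (1 XOR 1))) -> 1
  row 31 [11111]: (((1 OR 1) XOR (1 IMPLIES 1)) IMPLIES ((1 XOR NOT 1) AND (1 XOR 1))) -> 1
Full result column, 4 rows per line (a,b,c fixed per line; d,e runs 00..11 left to right):
  rows 0-3 [a,b,c=000]: 0000  = hex 0
  rows 4-7 [a,b,c=001]: 0000  = hex 0
  rows 8-11 [a,b,c=010]: 0000  = hex 0
  rows 12-15 [a,b,c=011]: 0000  = hex 0
  rows 16-19 [a,b,c=100]: 0011  = hex 3
  rows 20-23 [a,b,c=101]: 0011  = hex 3
  rows 24-27 [a,b,c=110]: 0011  = hex 3
  rows 28-31 [a,b,c=111]: 0011  = hex 3
Output column (row 0 .. row 31) = 00000000000000000011001100110011
Output column grouped in 4s = 0000 0000 0000 0000 0011 0011 0011 0011 = 0x00003333
Convert to decimal digit by digit (value = value*16 + digit):
  0 -> 0
  0*16 + 0 = 0
  0*16 + 0 = 0
  0*16 + 0 = 0
  0*16 + 3 = 3
  3*16 + 3 = 51
  51*16 + 3 = 819
  819*16 + 3 = 13107
Decimal = 13107

13107


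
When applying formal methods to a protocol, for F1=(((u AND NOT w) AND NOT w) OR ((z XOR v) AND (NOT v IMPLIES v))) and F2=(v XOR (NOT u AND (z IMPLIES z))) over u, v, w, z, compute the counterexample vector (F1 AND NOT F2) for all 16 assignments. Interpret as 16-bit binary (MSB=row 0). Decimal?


F1 = (((u AND NOT w) AND NOT w) OR ((z XOR v) AND (NOT v IMPLIES v)))
F2 = (v XOR (NOT u AND (z IMPLIES z)))
Counterexample to F1=>F2 is where F1=1 and F2=0.
Evaluate each row (bits = u,v,w,z, MSB first):
  row 0 [0000]: F1=0 F2=1 -> F1&~F2 -> 0
  row 1 [0001]: F1=0 F2=1 -> F1&~F2 -> 0
  row 2 [0010]: F1=0 F2=1 -> F1&~F2 -> 0
  row 3 [0011]: F1=0 F2=1 -> F1&~F2 -> 0
  row 4 [0100]: F1=1 F2=0 -> F1&~F2 -> 1
  row 5 [0101]: F1=0 F2=0 -> F1&~F2 -> 0
  row 6 [0110]: F1=1 F2=0 -> F1&~F2 -> 1
  row 7 [0111]: F1=0 F2=0 -> F1&~F2 -> 0
  row 8 [1000]: F1=1 F2=0 -> F1&~F2 -> 1
  row 9 [1001]: F1=1 F2=0 -> F1&~F2 -> 1
  row 10 [1010]: F1=0 F2=0 -> F1&~F2 -> 0
  row 11 [1011]: F1=0 F2=0 -> F1&~F2 -> 0
  row 12 [1100]: F1=1 F2=1 -> F1&~F2 -> 0
  row 13 [1101]: F1=1 F2=1 -> F1&~F2 -> 0
  row 14 [1110]: F1=1 F2=1 -> F1&~F2 -> 0
  row 15 [1111]: F1=0 F2=1 -> F1&~F2 -> 0
Full result column, 4 rows per line (u,v fixed per line; w,z runs 00..11 left to right):
  rows 0-3 [u,v=00]: 0000  = hex 0
  rows 4-7 [u,v=01]: 1010  = hex A
  rows 8-11 [u,v=10]: 1100  = hex C
  rows 12-15 [u,v=11]: 0000  = hex 0
Counterexample vector (row 0 .. row 15) = 0000101011000000
Output column grouped in 4s = 0000 1010 1100 0000 = 0x0AC0
Convert to decimal digit by digit (value = value*16 + digit):
  0 -> 0
  0*16 + 10 (A) = 10
  10*16 + 12 (C) = 172
  172*16 + 0 = 2752
Decimal = 2752

2752


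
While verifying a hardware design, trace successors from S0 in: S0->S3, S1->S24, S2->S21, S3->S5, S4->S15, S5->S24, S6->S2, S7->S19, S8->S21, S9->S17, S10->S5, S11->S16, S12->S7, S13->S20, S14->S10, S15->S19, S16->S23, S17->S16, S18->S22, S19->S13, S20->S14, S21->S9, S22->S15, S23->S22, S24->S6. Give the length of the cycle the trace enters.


Trace from S0 until a state repeats:
  S0 -> S3 -> S5 -> S24 -> S6 -> S2 -> S21 -> S9 -> S17 -> S16 -> S23 -> S22 -> S15 -> S19 -> S13 -> S20 -> S14 -> S10 -> S5
S5 first seen at step 2, revisited at step 18.
Cycle length = 18 - 2 = 16

16


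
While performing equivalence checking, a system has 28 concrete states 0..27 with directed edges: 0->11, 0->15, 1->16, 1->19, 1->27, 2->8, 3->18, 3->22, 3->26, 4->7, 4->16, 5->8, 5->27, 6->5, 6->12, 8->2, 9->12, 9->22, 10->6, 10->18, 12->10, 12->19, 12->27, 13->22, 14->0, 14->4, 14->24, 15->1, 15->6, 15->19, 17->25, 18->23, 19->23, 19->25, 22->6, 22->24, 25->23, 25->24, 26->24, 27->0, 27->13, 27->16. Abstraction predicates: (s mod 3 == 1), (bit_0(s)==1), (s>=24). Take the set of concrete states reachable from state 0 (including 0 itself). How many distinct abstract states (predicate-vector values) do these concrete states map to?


BFS from 0:
Concrete reachable: {0, 1, 2, 5, 6, 8, 10, 11, 12, 13, 15, 16, 18, 19, 22, 23, 24, 25, 27}
Abstract via predicates (s mod 3 == 1), (bit_0(s)==1), (s>=24):
  (0,0,0) <- {0, 2, 6, 8, 12, 18}
  (0,0,1) <- {24}
  (0,1,0) <- {5, 11, 15, 23}
  (0,1,1) <- {27}
  (1,0,0) <- {10, 16, 22}
  (1,1,0) <- {1, 13, 19}
  (1,1,1) <- {25}
Distinct abstract states = 7

7


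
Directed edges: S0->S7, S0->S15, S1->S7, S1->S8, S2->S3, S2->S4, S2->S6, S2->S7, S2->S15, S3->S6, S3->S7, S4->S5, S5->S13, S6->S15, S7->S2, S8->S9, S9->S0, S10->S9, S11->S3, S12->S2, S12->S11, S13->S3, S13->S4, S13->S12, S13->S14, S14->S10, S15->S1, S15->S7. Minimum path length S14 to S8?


BFS layer-by-layer from S14:
  dist 0: {S14}
  dist 1: {S10}
  dist 2: {S9}
  dist 3: {S0}
  dist 4: {S7, S15}
  dist 5: {S1, S2}
  dist 6: {S3, S4, S6, S8}
  -> S8 reached at distance 6
Shortest path length = 6

6


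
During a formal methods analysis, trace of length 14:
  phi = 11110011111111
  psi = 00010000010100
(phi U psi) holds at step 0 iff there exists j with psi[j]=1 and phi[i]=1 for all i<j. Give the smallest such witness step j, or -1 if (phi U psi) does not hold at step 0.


(phi U psi) at 0: need smallest j with psi[j]=1 and phi[i]=1 for all i in [0,j).
Scan from step 0:
  step 0: phi=1, psi=0 -> continue
  step 1: phi=1, psi=0 -> continue
  step 2: phi=1, psi=0 -> continue
  step 3: psi=1 and phi held for [0,3) -> witness found
Witness step = 3

3


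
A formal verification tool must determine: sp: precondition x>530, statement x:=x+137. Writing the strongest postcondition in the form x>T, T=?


Formula: sp(P, x:=E) = exists old_x. (x = E[old_x/x]) AND P[old_x/x] (old_x is the value of x before the assignment; eliminate old_x by solving x = E[old_x/x] for old_x)
Step 1: Precondition P: x>530, i.e. old_x > 530
Step 2: Assignment gives x = old_x + 137, so old_x = x - 137
Step 3: Substitute into P: x - 137 > 530
Step 4: Simplify: x > 530+137 = 667

667


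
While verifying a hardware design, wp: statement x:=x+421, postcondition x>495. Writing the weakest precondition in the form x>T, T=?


Formula: wp(x:=E, P) = P[E/x] (substitute E for x in postcondition)
Step 1: Postcondition: x>495
Step 2: Substitute x+421 for x: x+421>495
Step 3: Solve for x: x > 495-421 = 74

74


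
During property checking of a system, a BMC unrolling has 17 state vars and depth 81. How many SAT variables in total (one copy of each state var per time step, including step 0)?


BMC unrolls to depth k, creating one copy of each state var for steps 0..k.
Step count = 81 + 1 = 82 (steps 0 through 81)
Vars per step = 17
Total = 17 * 82 = 1394

1394


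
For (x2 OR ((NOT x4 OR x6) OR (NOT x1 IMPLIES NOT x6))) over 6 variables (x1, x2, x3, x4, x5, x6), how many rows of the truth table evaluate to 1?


Formula: (x2 OR ((NOT x4 OR x6) OR (NOT x1 IMPLIES NOT x6))) over 6 vars (64 rows)
Evaluate each row (x1, x2, x3, x4, x5, x6 as bits, MSB first):
  row 0 [000000]: (0 OR ((NOT 0 OR 0) OR (NOT 0 IMPLIES NOT 0))) -> 1
  row 1 [000001]: (0 OR ((NOT 0 OR 1) OR (NOT 0 IMPLIES NOT 1))) -> 1
  row 2 [000010]: (0 OR ((NOT 0 OR 0) OR (NOT 0 IMPLIES NOT 0))) -> 1
  row 3 [000011]: (0 OR ((NOT 0 OR 1) OR (NOT 0 IMPLIES NOT 1))) -> 1
  row 4 [000100]: (0 OR ((NOT 1 OR 0) OR (NOT 0 IMPLIES NOT 0))) -> 1
  (every remaining row is evaluated the same way; all 64 results are listed next)
Full result column, 8 rows per line (x1,x2,x3 fixed per line; x4,x5,x6 runs 000..111 left to right):
  rows 0-7 [x1,x2,x3=000]: 11111111  (ones: 8)
  rows 8-15 [x1,x2,x3=001]: 11111111  (ones: 8)
  rows 16-23 [x1,x2,x3=010]: 11111111  (ones: 8)
  rows 24-31 [x1,x2,x3=011]: 11111111  (ones: 8)
  rows 32-39 [x1,x2,x3=100]: 11111111  (ones: 8)
  rows 40-47 [x1,x2,x3=101]: 11111111  (ones: 8)
  rows 48-55 [x1,x2,x3=110]: 11111111  (ones: 8)
  rows 56-63 [x1,x2,x3=111]: 11111111  (ones: 8)
Count of 1-rows = 8+8+8+8+8+8+8+8 = 64

64
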